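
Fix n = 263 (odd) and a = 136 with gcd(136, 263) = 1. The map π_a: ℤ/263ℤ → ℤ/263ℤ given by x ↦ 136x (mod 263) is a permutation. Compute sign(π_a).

+1

Start at x=89: 89 → 6 → 27 → 253 → 218 → 192 → 75 → … (one orbit).
3 cycles of lengths [131, 131, 1].
263 − 3 = 260 transpositions; sign(π) = (−1)^260 = +1.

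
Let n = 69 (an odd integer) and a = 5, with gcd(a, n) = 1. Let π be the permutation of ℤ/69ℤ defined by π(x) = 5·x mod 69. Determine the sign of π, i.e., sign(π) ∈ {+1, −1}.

+1

Orbit of 13 under x↦5x: [13, 65, 49, 38, 52, 53, 58]… (length divides ord_69(5)).
5 cycles of lengths [22, 22, 22, 2, 1].
With 5 cycles on 69 points, sign = (−1)^{69−5} = +1.
(5|69)_J = +1 (Zolotarev's lemma cross-check).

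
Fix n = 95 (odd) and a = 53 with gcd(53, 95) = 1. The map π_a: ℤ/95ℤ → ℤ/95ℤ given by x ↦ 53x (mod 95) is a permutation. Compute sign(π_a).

Orbit of 52 under x↦53x: [52, 1, 53, 54, 12, 66, 78]… (length divides ord_95(53)).
Decompose π into cycles: lengths [36, 36, 18, 4, 1] (5 cycles, including the fixed point 0).
Σ(ℓ_i−1) = 95−5 = 90; sign = (−1)^90 = +1.

+1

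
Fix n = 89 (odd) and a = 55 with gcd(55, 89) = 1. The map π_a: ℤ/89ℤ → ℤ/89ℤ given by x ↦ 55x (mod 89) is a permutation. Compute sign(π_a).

Orbit of 1 under x↦55x: [1, 55, 88, 34]… (length divides ord_89(55)).
The orbit structure of x ↦ 55x mod 89: 23 orbits of sizes [4, 4, 4, 4, 4, 4, 4, 4, 4, 4, 4, 4, 4, 4, 4, 4, 4, 4, 4, 4, 4, 4, 1].
sign(π) = (−1)^{n − #cycles} = (−1)^{89−23} = (−1)^66 = +1.
Via Zolotarev, sign(π_{55}) = (55|89) = +1.

+1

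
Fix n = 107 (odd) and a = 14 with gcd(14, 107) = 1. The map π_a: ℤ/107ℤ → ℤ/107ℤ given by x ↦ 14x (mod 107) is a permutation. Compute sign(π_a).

+1

Trace 16: π^k(16) = [16, 10, 33, 34, 48, 30, 99] for k=0..6.
3 cycles of lengths [53, 53, 1].
107 − 3 = 104 transpositions; sign(π) = (−1)^104 = +1.
Check: (14/107) = +1 by Zolotarev.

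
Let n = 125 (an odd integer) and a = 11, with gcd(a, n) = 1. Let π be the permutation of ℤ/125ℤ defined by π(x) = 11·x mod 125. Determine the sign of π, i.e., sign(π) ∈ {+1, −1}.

+1

Orbit of 121 under x↦11x: [121, 81, 16, 51, 61, 46, 6]… (length divides ord_125(11)).
13 cycles of lengths [25, 25, 25, 25, 5, 5, 5, 5, 1, 1, 1, 1, 1].
sign(π) = (−1)^{n − #cycles} = (−1)^{125−13} = (−1)^112 = +1.
(11|125)_J = +1 (Zolotarev's lemma cross-check).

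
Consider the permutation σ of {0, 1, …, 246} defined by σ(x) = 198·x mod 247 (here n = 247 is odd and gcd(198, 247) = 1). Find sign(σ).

-1

Trace 170: π^k(170) = [170, 68, 126, 1, 198, 178] for k=0..5.
Decompose π into cycles: lengths [6, 6, 6, 6, 6, 6, 6, 6, 6, 6, 6, 6, 6, 6, 6, 6, 6, 6, 6, 6, 6, 6, 6, 6, 6, 6, 6, 6, 6, 6, 6, 6, 6, 6, 6, 6, 6, 6, 6, 3, 3, 3, 3, 1] (44 cycles, including the fixed point 0).
Σ(ℓ_i−1) = 247−44 = 203; sign = (−1)^203 = -1.
The Jacobi symbol (198|247) = -1 (Zolotarev) agrees.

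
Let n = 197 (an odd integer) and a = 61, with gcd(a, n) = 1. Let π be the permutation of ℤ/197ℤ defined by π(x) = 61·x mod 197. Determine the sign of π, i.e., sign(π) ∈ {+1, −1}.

+1

Trace 101: π^k(101) = [101, 54, 142, 191, 28, 132, 172] for k=0..6.
The orbit structure of x ↦ 61x mod 197: 5 orbits of sizes [49, 49, 49, 49, 1].
Σ(ℓ_i−1) = 197−5 = 192; sign = (−1)^192 = +1.
Zolotarev: (61|197) = +1, matching the cycle-count sign.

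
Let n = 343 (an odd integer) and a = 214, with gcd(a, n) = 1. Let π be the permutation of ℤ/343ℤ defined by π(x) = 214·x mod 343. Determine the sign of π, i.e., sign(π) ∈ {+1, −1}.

+1

Orbit of 275 under x↦214x: [275, 197, 312, 226, 1, 214, 177]… (length divides ord_343(214)).
31 cycles of lengths [21, 21, 21, 21, 21, 21, 21, 21, 21, 21, 21, 21, 21, 21, 3, 3, 3, 3, 3, 3, 3, 3, 3, 3, 3, 3, 3, 3, 3, 3, 1].
31 cycles on 343: each ℓ→(−1)^(ℓ−1), product (−1)^312 = +1.
The Jacobi symbol (214|343) = +1 (Zolotarev) agrees.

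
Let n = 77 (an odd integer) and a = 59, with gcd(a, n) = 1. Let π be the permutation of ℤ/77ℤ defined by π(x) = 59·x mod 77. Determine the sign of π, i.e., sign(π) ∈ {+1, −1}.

-1

Trace 12: π^k(12) = [12, 15, 38, 9, 69, 67, 26] for k=0..6.
π_59 has 6 disjoint cycles with lengths [30, 30, 6, 5, 5, 1] on {0,…,76}.
Σ(ℓ_i−1) = 77−6 = 71; sign = (−1)^71 = -1.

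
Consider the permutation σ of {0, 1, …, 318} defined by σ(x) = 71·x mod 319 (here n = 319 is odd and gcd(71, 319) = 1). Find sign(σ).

+1

Orbit of 225 under x↦71x: [225, 25, 180, 20, 144, 16, 179]… (length divides ord_319(71)).
Cycle type of π: 70×4 + 14×2 + 5×2 + 1; total 9 cycles.
319 − 9 = 310 transpositions; sign(π) = (−1)^310 = +1.
(71|319)_J = +1 (Zolotarev's lemma cross-check).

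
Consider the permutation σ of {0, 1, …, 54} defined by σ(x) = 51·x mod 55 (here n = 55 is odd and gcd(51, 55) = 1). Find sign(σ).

-1

Orbit of 1 under x↦51x: [1, 51, 16, 46, 36, 21, 26]… (length divides ord_55(51)).
π_51 has 10 disjoint cycles with lengths [10, 10, 10, 10, 10, 1, 1, 1, 1, 1] on {0,…,54}.
n − c = 55 − 10 = 45; sign = (−1)^45 = -1.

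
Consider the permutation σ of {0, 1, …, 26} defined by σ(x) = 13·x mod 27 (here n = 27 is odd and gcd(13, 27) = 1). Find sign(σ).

+1

Start at x=22: 22 → 16 → 19 → 4 → 25 → 1 → 13 → … (one orbit).
Cycle type of π: 9×2 + 3×2 + 1×3; total 7 cycles.
sign(π) = (−1)^{n − #cycles} = (−1)^{27−7} = (−1)^20 = +1.
The Jacobi symbol (13|27) = +1 (Zolotarev) agrees.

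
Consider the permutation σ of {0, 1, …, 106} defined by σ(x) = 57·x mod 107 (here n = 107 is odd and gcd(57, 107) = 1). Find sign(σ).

+1

Start at x=29: 29 → 48 → 61 → 53 → 25 → 34 → 12 → … (one orbit).
π_57 has 3 disjoint cycles with lengths [53, 53, 1] on {0,…,106}.
n − c = 107 − 3 = 104; sign = (−1)^104 = +1.
(57|107)_J = +1 (Zolotarev's lemma cross-check).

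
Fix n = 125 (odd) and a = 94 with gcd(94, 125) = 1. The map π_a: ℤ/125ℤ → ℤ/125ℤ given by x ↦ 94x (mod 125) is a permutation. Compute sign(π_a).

Start at x=1: 1 → 94 → 86 → 84 → 21 → 99 → 56 → … (one orbit).
Cycle type of π: 50×2 + 10×2 + 2×2 + 1; total 7 cycles.
125 − 7 = 118 transpositions; sign(π) = (−1)^118 = +1.

+1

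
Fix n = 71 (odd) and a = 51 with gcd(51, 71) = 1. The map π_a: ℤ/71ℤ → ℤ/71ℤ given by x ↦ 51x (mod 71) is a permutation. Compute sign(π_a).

Trace 51: π^k(51) = [51, 45, 23, 37, 41, 32, 70] for k=0..6.
6 cycles of lengths [14, 14, 14, 14, 14, 1].
With 6 cycles on 71 points, sign = (−1)^{71−6} = -1.
Check: (51/71) = -1 by Zolotarev.

-1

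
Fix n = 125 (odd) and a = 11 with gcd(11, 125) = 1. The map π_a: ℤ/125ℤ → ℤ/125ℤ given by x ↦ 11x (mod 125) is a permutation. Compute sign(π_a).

+1

Orbit of 41 under x↦11x: [41, 76, 86, 71, 31, 91, 1]… (length divides ord_125(11)).
13 cycles of lengths [25, 25, 25, 25, 5, 5, 5, 5, 1, 1, 1, 1, 1].
125 − 13 = 112 transpositions; sign(π) = (−1)^112 = +1.
Via Zolotarev, sign(π_{11}) = (11|125) = +1.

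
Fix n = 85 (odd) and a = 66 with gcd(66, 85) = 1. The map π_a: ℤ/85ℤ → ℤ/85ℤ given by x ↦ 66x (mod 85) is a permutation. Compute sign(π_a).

+1

Start at x=66: 66 → 21 → 26 → 16 → 36 → 81 → 76 → … (one orbit).
Decompose π into cycles: lengths [8, 8, 8, 8, 8, 8, 8, 8, 8, 8, 1, 1, 1, 1, 1] (15 cycles, including the fixed point 0).
With 15 cycles on 85 points, sign = (−1)^{85−15} = +1.
Zolotarev: (66|85) = +1, matching the cycle-count sign.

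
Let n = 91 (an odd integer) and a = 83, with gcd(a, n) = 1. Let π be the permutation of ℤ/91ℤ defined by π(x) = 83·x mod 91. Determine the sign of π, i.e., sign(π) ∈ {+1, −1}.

Orbit of 83 under x↦83x: [83, 64, 34, 1]… (length divides ord_91(83)).
π_83 has 25 disjoint cycles with lengths [4, 4, 4, 4, 4, 4, 4, 4, 4, 4, 4, 4, 4, 4, 4, 4, 4, 4, 4, 4, 4, 2, 2, 2, 1] on {0,…,90}.
91 − 25 = 66 transpositions; sign(π) = (−1)^66 = +1.

+1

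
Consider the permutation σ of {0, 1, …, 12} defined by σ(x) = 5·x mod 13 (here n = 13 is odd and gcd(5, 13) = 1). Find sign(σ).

-1

Start at x=1: 1 → 5 → 12 → 8 → 1 (one orbit).
Cycle lengths of π_5 on ℤ/13ℤ: [4, 4, 4, 1]; 4 cycles in total.
13 − 4 = 9 transpositions; sign(π) = (−1)^9 = -1.
(5|13)_J = -1 (Zolotarev's lemma cross-check).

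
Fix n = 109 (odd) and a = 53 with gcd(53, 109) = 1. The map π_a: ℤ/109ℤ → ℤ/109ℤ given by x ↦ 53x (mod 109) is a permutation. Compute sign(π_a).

-1

Orbit of 48 under x↦53x: [48, 37, 108, 56, 25, 17, 29]… (length divides ord_109(53)).
Cycle type of π: 108 + 1; total 2 cycles.
2 cycles on 109: each ℓ→(−1)^(ℓ−1), product (−1)^107 = -1.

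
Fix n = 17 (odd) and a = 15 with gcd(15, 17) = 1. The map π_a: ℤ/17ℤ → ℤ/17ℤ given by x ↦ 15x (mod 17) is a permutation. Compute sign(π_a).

Orbit of 15 under x↦15x: [15, 4, 9, 16, 2, 13, 8]… (length divides ord_17(15)).
Cycle type of π: 8×2 + 1; total 3 cycles.
3 cycles on 17: each ℓ→(−1)^(ℓ−1), product (−1)^14 = +1.
Via Zolotarev, sign(π_{15}) = (15|17) = +1.

+1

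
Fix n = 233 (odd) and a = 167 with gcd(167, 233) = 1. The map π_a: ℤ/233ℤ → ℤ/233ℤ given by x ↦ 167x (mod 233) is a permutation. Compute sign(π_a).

+1

Start at x=32: 32 → 218 → 58 → 133 → 76 → 110 → 196 → … (one orbit).
π_167 has 3 disjoint cycles with lengths [116, 116, 1] on {0,…,232}.
Σ(ℓ_i−1) = 233−3 = 230; sign = (−1)^230 = +1.
The Jacobi symbol (167|233) = +1 (Zolotarev) agrees.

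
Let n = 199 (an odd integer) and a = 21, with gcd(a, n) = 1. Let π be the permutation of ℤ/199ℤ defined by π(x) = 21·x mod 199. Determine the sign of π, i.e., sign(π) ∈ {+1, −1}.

Start at x=93: 93 → 162 → 19 → 1 → 21 → 43 → 107 → … (one orbit).
Cycle lengths of π_21 on ℤ/199ℤ: [18, 18, 18, 18, 18, 18, 18, 18, 18, 18, 18, 1]; 12 cycles in total.
With 12 cycles on 199 points, sign = (−1)^{199−12} = -1.

-1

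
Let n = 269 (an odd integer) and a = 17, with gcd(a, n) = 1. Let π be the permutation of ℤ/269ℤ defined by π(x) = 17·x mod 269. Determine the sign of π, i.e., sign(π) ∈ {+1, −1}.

-1

Orbit of 60 under x↦17x: [60, 213, 124, 225, 59, 196, 104]… (length divides ord_269(17)).
Cycle type of π: 268 + 1; total 2 cycles.
With 2 cycles on 269 points, sign = (−1)^{269−2} = -1.
Zolotarev: (17|269) = -1, matching the cycle-count sign.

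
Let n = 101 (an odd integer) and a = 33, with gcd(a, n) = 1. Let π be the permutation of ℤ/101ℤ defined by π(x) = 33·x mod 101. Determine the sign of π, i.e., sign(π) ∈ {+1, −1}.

+1

Orbit of 13 under x↦33x: [13, 25, 17, 56, 30, 81, 47]… (length divides ord_101(33)).
The orbit structure of x ↦ 33x mod 101: 3 orbits of sizes [50, 50, 1].
Σ(ℓ_i−1) = 101−3 = 98; sign = (−1)^98 = +1.
Zolotarev: (33|101) = +1, matching the cycle-count sign.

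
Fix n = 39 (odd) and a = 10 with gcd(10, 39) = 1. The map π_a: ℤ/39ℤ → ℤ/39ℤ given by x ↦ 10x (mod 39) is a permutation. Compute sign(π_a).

+1

Start at x=22: 22 → 25 → 16 → 4 → 1 → 10 → 22 (one orbit).
Cycle lengths of π_10 on ℤ/39ℤ: [6, 6, 6, 6, 6, 6, 1, 1, 1]; 9 cycles in total.
39 − 9 = 30 transpositions; sign(π) = (−1)^30 = +1.
Via Zolotarev, sign(π_{10}) = (10|39) = +1.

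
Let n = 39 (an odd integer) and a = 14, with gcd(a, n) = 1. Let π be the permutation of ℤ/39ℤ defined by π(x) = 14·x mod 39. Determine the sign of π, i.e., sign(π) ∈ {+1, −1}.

Trace 1: π^k(1) = [1, 14] for k=0..1.
26 cycles of lengths [2, 2, 2, 2, 2, 2, 2, 2, 2, 2, 2, 2, 2, 1, 1, 1, 1, 1, 1, 1, 1, 1, 1, 1, 1, 1].
With 26 cycles on 39 points, sign = (−1)^{39−26} = -1.
The Jacobi symbol (14|39) = -1 (Zolotarev) agrees.

-1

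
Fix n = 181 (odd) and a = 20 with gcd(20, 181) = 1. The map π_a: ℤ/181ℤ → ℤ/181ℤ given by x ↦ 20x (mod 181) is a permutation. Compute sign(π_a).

Trace 121: π^k(121) = [121, 67, 73, 12, 59, 94, 70] for k=0..6.
Cycle lengths of π_20 on ℤ/181ℤ: [90, 90, 1]; 3 cycles in total.
sign(π) = (−1)^{n − #cycles} = (−1)^{181−3} = (−1)^178 = +1.
The Jacobi symbol (20|181) = +1 (Zolotarev) agrees.

+1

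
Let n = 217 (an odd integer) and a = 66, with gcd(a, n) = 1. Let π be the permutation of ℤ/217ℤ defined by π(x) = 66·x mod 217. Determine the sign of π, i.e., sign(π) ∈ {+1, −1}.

-1

Trace 47: π^k(47) = [47, 64, 101, 156, 97, 109, 33] for k=0..6.
π_66 has 14 disjoint cycles with lengths [30, 30, 30, 30, 30, 30, 6, 5, 5, 5, 5, 5, 5, 1] on {0,…,216}.
Σ(ℓ_i−1) = 217−14 = 203; sign = (−1)^203 = -1.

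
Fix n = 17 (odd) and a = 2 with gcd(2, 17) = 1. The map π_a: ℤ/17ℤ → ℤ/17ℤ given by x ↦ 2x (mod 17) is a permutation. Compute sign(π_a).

Start at x=16: 16 → 15 → 13 → 9 → 1 → 2 → 4 → … (one orbit).
Cycle lengths of π_2 on ℤ/17ℤ: [8, 8, 1]; 3 cycles in total.
Σ(ℓ_i−1) = 17−3 = 14; sign = (−1)^14 = +1.
Check: (2/17) = +1 by Zolotarev.

+1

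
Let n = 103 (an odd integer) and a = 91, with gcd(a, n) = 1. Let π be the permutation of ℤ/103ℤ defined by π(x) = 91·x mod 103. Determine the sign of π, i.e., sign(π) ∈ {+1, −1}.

Start at x=97: 97 → 72 → 63 → 68 → 8 → 7 → 19 → … (one orbit).
Decompose π into cycles: lengths [51, 51, 1] (3 cycles, including the fixed point 0).
3 cycles on 103: each ℓ→(−1)^(ℓ−1), product (−1)^100 = +1.
(91|103)_J = +1 (Zolotarev's lemma cross-check).

+1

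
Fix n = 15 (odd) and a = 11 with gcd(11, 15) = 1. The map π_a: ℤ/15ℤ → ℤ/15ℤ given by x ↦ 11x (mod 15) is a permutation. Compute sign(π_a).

Orbit of 1 under x↦11x: [1, 11]… (length divides ord_15(11)).
π_11 has 10 disjoint cycles with lengths [2, 2, 2, 2, 2, 1, 1, 1, 1, 1] on {0,…,14}.
With 10 cycles on 15 points, sign = (−1)^{15−10} = -1.
(11|15)_J = -1 (Zolotarev's lemma cross-check).

-1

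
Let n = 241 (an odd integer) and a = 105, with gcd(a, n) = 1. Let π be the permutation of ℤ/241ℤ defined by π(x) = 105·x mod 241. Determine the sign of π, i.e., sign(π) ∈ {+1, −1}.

Trace 124: π^k(124) = [124, 6, 148, 116, 130, 154, 23] for k=0..6.
π_105 has 4 disjoint cycles with lengths [80, 80, 80, 1] on {0,…,240}.
n − c = 241 − 4 = 237; sign = (−1)^237 = -1.

-1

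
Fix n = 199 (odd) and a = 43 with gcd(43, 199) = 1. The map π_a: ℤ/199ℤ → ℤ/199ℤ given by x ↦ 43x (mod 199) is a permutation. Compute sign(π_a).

Orbit of 106 under x↦43x: [106, 180, 178, 92, 175, 162, 1]… (length divides ord_199(43)).
The orbit structure of x ↦ 43x mod 199: 23 orbits of sizes [9, 9, 9, 9, 9, 9, 9, 9, 9, 9, 9, 9, 9, 9, 9, 9, 9, 9, 9, 9, 9, 9, 1].
23 cycles on 199: each ℓ→(−1)^(ℓ−1), product (−1)^176 = +1.

+1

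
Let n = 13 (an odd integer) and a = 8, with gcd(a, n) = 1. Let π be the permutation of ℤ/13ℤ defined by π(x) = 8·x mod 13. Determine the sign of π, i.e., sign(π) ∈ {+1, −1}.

-1

Orbit of 8 under x↦8x: [8, 12, 5, 1]… (length divides ord_13(8)).
Cycle type of π: 4×3 + 1; total 4 cycles.
4 cycles on 13: each ℓ→(−1)^(ℓ−1), product (−1)^9 = -1.
(8|13)_J = -1 (Zolotarev's lemma cross-check).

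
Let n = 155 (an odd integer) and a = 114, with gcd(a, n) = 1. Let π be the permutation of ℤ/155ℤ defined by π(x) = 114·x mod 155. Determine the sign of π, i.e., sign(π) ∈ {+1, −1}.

Trace 101: π^k(101) = [101, 44, 56, 29, 51, 79, 16] for k=0..6.
Cycle lengths of π_114 on ℤ/155ℤ: [30, 30, 30, 30, 30, 2, 2, 1]; 8 cycles in total.
155 − 8 = 147 transpositions; sign(π) = (−1)^147 = -1.
Check: (114/155) = -1 by Zolotarev.

-1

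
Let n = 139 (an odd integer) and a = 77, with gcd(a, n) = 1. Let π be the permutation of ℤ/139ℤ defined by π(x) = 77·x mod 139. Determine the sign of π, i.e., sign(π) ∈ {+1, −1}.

Orbit of 131 under x↦77x: [131, 79, 106, 100, 55, 65, 1]… (length divides ord_139(77)).
Decompose π into cycles: lengths [23, 23, 23, 23, 23, 23, 1] (7 cycles, including the fixed point 0).
With 7 cycles on 139 points, sign = (−1)^{139−7} = +1.
Check: (77/139) = +1 by Zolotarev.

+1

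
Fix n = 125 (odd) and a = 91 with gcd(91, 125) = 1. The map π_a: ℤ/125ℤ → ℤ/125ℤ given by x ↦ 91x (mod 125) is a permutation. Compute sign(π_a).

+1

Orbit of 26 under x↦91x: [26, 116, 56, 96, 111, 101, 66]… (length divides ord_125(91)).
The orbit structure of x ↦ 91x mod 125: 13 orbits of sizes [25, 25, 25, 25, 5, 5, 5, 5, 1, 1, 1, 1, 1].
Σ(ℓ_i−1) = 125−13 = 112; sign = (−1)^112 = +1.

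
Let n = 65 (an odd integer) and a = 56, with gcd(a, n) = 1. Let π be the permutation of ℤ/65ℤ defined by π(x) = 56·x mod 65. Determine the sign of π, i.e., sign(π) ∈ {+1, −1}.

Orbit of 1 under x↦56x: [1, 56, 16, 51, 61, 36]… (length divides ord_65(56)).
15 cycles of lengths [6, 6, 6, 6, 6, 6, 6, 6, 6, 6, 1, 1, 1, 1, 1].
15 cycles on 65: each ℓ→(−1)^(ℓ−1), product (−1)^50 = +1.

+1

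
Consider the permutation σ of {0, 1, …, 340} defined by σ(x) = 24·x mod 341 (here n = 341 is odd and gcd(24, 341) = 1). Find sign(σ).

Orbit of 184 under x↦24x: [184, 324, 274, 97, 282, 289, 116]… (length divides ord_341(24)).
π_24 has 13 disjoint cycles with lengths [30, 30, 30, 30, 30, 30, 30, 30, 30, 30, 30, 10, 1] on {0,…,340}.
Σ(ℓ_i−1) = 341−13 = 328; sign = (−1)^328 = +1.

+1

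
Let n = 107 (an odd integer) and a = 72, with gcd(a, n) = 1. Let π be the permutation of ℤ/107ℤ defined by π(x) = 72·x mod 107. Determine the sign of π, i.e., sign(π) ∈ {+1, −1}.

-1

Start at x=82: 82 → 19 → 84 → 56 → 73 → 13 → 80 → … (one orbit).
Cycle type of π: 106 + 1; total 2 cycles.
107 − 2 = 105 transpositions; sign(π) = (−1)^105 = -1.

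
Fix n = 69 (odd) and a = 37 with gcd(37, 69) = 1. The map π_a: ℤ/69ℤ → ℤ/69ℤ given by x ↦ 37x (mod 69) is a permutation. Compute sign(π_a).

Trace 31: π^k(31) = [31, 43, 4, 10, 25, 28, 1] for k=0..6.
π_37 has 6 disjoint cycles with lengths [22, 22, 22, 1, 1, 1] on {0,…,68}.
sign(π) = (−1)^{n − #cycles} = (−1)^{69−6} = (−1)^63 = -1.

-1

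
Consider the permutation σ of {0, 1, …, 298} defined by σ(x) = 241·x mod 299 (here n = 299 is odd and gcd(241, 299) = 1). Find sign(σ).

+1

Start at x=231: 231 → 57 → 282 → 89 → 220 → 97 → 55 → … (one orbit).
Cycle type of π: 132×2 + 22 + 12 + 1; total 5 cycles.
sign(π) = (−1)^{n − #cycles} = (−1)^{299−5} = (−1)^294 = +1.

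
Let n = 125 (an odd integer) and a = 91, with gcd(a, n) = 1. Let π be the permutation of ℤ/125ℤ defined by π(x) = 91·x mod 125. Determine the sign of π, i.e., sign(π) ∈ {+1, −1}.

+1

Orbit of 41 under x↦91x: [41, 106, 21, 36, 26, 116, 56]… (length divides ord_125(91)).
The orbit structure of x ↦ 91x mod 125: 13 orbits of sizes [25, 25, 25, 25, 5, 5, 5, 5, 1, 1, 1, 1, 1].
sign(π) = (−1)^{n − #cycles} = (−1)^{125−13} = (−1)^112 = +1.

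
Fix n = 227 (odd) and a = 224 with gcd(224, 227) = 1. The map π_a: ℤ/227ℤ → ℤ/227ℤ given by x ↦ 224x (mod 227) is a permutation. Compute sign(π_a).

-1

Trace 148: π^k(148) = [148, 10, 197, 90, 184, 129, 67] for k=0..6.
π_224 has 2 disjoint cycles with lengths [226, 1] on {0,…,226}.
n − c = 227 − 2 = 225; sign = (−1)^225 = -1.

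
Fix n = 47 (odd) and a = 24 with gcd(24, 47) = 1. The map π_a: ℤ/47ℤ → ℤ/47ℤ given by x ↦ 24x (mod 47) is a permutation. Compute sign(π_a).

Trace 27: π^k(27) = [27, 37, 42, 21, 34, 17, 32] for k=0..6.
Decompose π into cycles: lengths [23, 23, 1] (3 cycles, including the fixed point 0).
47 − 3 = 44 transpositions; sign(π) = (−1)^44 = +1.
Via Zolotarev, sign(π_{24}) = (24|47) = +1.

+1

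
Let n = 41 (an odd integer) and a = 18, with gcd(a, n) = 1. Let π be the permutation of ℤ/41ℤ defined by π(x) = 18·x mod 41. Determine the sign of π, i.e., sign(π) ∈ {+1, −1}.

+1

Orbit of 18 under x↦18x: [18, 37, 10, 16, 1]… (length divides ord_41(18)).
Cycle lengths of π_18 on ℤ/41ℤ: [5, 5, 5, 5, 5, 5, 5, 5, 1]; 9 cycles in total.
With 9 cycles on 41 points, sign = (−1)^{41−9} = +1.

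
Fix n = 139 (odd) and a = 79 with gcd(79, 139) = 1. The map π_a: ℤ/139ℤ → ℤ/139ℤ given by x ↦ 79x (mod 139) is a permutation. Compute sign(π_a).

+1

Trace 65: π^k(65) = [65, 131, 63, 112, 91, 100, 116] for k=0..6.
The orbit structure of x ↦ 79x mod 139: 7 orbits of sizes [23, 23, 23, 23, 23, 23, 1].
n − c = 139 − 7 = 132; sign = (−1)^132 = +1.
Check: (79/139) = +1 by Zolotarev.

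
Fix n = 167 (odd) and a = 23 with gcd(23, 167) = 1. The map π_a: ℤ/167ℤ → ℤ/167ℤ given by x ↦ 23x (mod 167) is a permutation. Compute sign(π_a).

-1

Orbit of 2 under x↦23x: [2, 46, 56, 119, 65, 159, 150]… (length divides ord_167(23)).
π_23 has 2 disjoint cycles with lengths [166, 1] on {0,…,166}.
With 2 cycles on 167 points, sign = (−1)^{167−2} = -1.
(23|167)_J = -1 (Zolotarev's lemma cross-check).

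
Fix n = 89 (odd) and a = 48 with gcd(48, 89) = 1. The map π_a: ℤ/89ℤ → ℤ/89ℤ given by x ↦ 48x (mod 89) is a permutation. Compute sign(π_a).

Orbit of 37 under x↦48x: [37, 85, 75, 40, 51, 45, 24]… (length divides ord_89(48)).
Cycle lengths of π_48 on ℤ/89ℤ: [88, 1]; 2 cycles in total.
With 2 cycles on 89 points, sign = (−1)^{89−2} = -1.
Check: (48/89) = -1 by Zolotarev.

-1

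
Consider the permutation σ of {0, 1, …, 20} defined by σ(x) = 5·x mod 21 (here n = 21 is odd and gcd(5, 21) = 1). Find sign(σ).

Orbit of 1 under x↦5x: [1, 5, 4, 20, 16, 17]… (length divides ord_21(5)).
5 cycles of lengths [6, 6, 6, 2, 1].
n − c = 21 − 5 = 16; sign = (−1)^16 = +1.
Zolotarev: (5|21) = +1, matching the cycle-count sign.

+1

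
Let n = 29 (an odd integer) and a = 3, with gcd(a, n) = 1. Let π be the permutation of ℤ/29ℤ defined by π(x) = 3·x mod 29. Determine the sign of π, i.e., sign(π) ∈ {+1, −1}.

-1

Orbit of 5 under x↦3x: [5, 15, 16, 19, 28, 26, 20]… (length divides ord_29(3)).
Cycle type of π: 28 + 1; total 2 cycles.
n − c = 29 − 2 = 27; sign = (−1)^27 = -1.
Via Zolotarev, sign(π_{3}) = (3|29) = -1.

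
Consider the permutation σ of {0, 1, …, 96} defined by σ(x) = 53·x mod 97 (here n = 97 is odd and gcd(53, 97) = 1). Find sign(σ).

Trace 73: π^k(73) = [73, 86, 96, 44, 4, 18, 81] for k=0..6.
Cycle lengths of π_53 on ℤ/97ℤ: [48, 48, 1]; 3 cycles in total.
n − c = 97 − 3 = 94; sign = (−1)^94 = +1.
(53|97)_J = +1 (Zolotarev's lemma cross-check).

+1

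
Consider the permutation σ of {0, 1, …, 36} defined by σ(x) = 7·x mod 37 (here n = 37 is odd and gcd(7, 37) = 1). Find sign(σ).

+1

Orbit of 26 under x↦7x: [26, 34, 16, 1, 7, 12, 10]… (length divides ord_37(7)).
π_7 has 5 disjoint cycles with lengths [9, 9, 9, 9, 1] on {0,…,36}.
n − c = 37 − 5 = 32; sign = (−1)^32 = +1.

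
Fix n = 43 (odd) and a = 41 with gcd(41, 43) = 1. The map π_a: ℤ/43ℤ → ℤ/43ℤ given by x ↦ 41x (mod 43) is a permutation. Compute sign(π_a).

Start at x=1: 1 → 41 → 4 → 35 → 16 → 11 → 21 → 1 (one orbit).
Cycle lengths of π_41 on ℤ/43ℤ: [7, 7, 7, 7, 7, 7, 1]; 7 cycles in total.
n − c = 43 − 7 = 36; sign = (−1)^36 = +1.
The Jacobi symbol (41|43) = +1 (Zolotarev) agrees.

+1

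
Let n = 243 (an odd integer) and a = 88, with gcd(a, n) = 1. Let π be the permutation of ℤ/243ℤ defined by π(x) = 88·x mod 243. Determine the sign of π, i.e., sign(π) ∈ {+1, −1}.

Start at x=106: 106 → 94 → 10 → 151 → 166 → 28 → 34 → … (one orbit).
11 cycles of lengths [81, 81, 27, 27, 9, 9, 3, 3, 1, 1, 1].
n − c = 243 − 11 = 232; sign = (−1)^232 = +1.
Via Zolotarev, sign(π_{88}) = (88|243) = +1.

+1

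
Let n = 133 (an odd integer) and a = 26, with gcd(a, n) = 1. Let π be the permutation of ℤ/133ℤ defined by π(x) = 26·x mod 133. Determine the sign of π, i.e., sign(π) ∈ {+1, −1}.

Trace 26: π^k(26) = [26, 11, 20, 121, 87, 1] for k=0..5.
26 cycles of lengths [6, 6, 6, 6, 6, 6, 6, 6, 6, 6, 6, 6, 6, 6, 6, 6, 6, 6, 6, 3, 3, 3, 3, 3, 3, 1].
26 cycles on 133: each ℓ→(−1)^(ℓ−1), product (−1)^107 = -1.
The Jacobi symbol (26|133) = -1 (Zolotarev) agrees.

-1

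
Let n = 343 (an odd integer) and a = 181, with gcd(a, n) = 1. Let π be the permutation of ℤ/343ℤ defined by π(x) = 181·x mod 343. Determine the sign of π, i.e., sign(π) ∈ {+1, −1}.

-1

Trace 211: π^k(211) = [211, 118, 92, 188, 71, 160, 148] for k=0..6.
Decompose π into cycles: lengths [98, 98, 98, 14, 14, 14, 2, 2, 2, 1] (10 cycles, including the fixed point 0).
343 − 10 = 333 transpositions; sign(π) = (−1)^333 = -1.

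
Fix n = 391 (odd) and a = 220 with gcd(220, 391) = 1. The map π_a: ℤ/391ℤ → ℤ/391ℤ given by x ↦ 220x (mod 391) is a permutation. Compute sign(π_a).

+1

Start at x=1: 1 → 220 → 307 → 288 → 18 → 50 → 52 → … (one orbit).
The orbit structure of x ↦ 220x mod 391: 27 orbits of sizes [22, 22, 22, 22, 22, 22, 22, 22, 22, 22, 22, 22, 22, 22, 22, 22, 11, 11, 2, 2, 2, 2, 2, 2, 2, 2, 1].
391 − 27 = 364 transpositions; sign(π) = (−1)^364 = +1.
Via Zolotarev, sign(π_{220}) = (220|391) = +1.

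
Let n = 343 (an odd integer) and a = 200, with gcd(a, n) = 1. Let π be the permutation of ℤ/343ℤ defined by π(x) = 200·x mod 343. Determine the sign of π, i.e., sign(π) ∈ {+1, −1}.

Orbit of 193 under x↦200x: [193, 184, 99, 249, 65, 309, 60]… (length divides ord_343(200)).
Decompose π into cycles: lengths [147, 147, 21, 21, 3, 3, 1] (7 cycles, including the fixed point 0).
343 − 7 = 336 transpositions; sign(π) = (−1)^336 = +1.

+1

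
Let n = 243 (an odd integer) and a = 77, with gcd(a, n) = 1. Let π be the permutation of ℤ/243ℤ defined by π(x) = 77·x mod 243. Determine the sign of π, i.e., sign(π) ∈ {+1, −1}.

-1

Start at x=137: 137 → 100 → 167 → 223 → 161 → 4 → 65 → … (one orbit).
6 cycles of lengths [162, 54, 18, 6, 2, 1].
243 − 6 = 237 transpositions; sign(π) = (−1)^237 = -1.
Check: (77/243) = -1 by Zolotarev.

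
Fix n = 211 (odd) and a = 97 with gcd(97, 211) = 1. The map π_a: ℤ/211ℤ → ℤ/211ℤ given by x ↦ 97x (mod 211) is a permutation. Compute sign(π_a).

Trace 79: π^k(79) = [79, 67, 169, 146, 25, 104, 171] for k=0..6.
The orbit structure of x ↦ 97x mod 211: 4 orbits of sizes [70, 70, 70, 1].
n − c = 211 − 4 = 207; sign = (−1)^207 = -1.

-1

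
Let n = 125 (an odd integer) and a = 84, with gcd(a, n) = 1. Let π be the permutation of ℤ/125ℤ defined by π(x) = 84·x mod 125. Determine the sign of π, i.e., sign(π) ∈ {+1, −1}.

Orbit of 111 under x↦84x: [111, 74, 91, 19, 96, 64, 1]… (length divides ord_125(84)).
π_84 has 7 disjoint cycles with lengths [50, 50, 10, 10, 2, 2, 1] on {0,…,124}.
125 − 7 = 118 transpositions; sign(π) = (−1)^118 = +1.
The Jacobi symbol (84|125) = +1 (Zolotarev) agrees.

+1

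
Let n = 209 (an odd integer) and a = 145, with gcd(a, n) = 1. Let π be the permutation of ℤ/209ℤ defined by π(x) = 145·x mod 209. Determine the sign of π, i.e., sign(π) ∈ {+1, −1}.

+1

Orbit of 183 under x↦145x: [183, 201, 94, 45, 46, 191, 107]… (length divides ord_209(145)).
Cycle lengths of π_145 on ℤ/209ℤ: [30, 30, 30, 30, 30, 30, 10, 6, 6, 6, 1]; 11 cycles in total.
n − c = 209 − 11 = 198; sign = (−1)^198 = +1.
Via Zolotarev, sign(π_{145}) = (145|209) = +1.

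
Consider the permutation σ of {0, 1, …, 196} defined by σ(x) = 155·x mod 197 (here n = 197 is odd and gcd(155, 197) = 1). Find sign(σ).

+1

Trace 121: π^k(121) = [121, 40, 93, 34, 148, 88, 47] for k=0..6.
Decompose π into cycles: lengths [98, 98, 1] (3 cycles, including the fixed point 0).
sign(π) = (−1)^{n − #cycles} = (−1)^{197−3} = (−1)^194 = +1.
(155|197)_J = +1 (Zolotarev's lemma cross-check).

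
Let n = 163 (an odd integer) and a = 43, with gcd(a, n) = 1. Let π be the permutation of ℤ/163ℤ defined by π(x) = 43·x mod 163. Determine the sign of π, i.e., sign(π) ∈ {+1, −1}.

+1

Start at x=26: 26 → 140 → 152 → 16 → 36 → 81 → 60 → … (one orbit).
The orbit structure of x ↦ 43x mod 163: 3 orbits of sizes [81, 81, 1].
3 cycles on 163: each ℓ→(−1)^(ℓ−1), product (−1)^160 = +1.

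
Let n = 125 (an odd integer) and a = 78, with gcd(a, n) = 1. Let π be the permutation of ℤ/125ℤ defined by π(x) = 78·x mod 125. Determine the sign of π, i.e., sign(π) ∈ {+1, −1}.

-1

Orbit of 1 under x↦78x: [1, 78, 84, 52, 56, 118, 79]… (length divides ord_125(78)).
The orbit structure of x ↦ 78x mod 125: 4 orbits of sizes [100, 20, 4, 1].
4 cycles on 125: each ℓ→(−1)^(ℓ−1), product (−1)^121 = -1.
The Jacobi symbol (78|125) = -1 (Zolotarev) agrees.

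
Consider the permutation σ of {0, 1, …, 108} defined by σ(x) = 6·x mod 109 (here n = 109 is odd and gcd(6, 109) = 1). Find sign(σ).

-1

Start at x=14: 14 → 84 → 68 → 81 → 50 → 82 → 56 → … (one orbit).
Cycle type of π: 108 + 1; total 2 cycles.
With 2 cycles on 109 points, sign = (−1)^{109−2} = -1.
(6|109)_J = -1 (Zolotarev's lemma cross-check).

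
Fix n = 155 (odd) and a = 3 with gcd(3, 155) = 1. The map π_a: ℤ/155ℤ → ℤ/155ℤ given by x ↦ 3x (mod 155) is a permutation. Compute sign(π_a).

Start at x=19: 19 → 57 → 16 → 48 → 144 → 122 → 56 → … (one orbit).
The orbit structure of x ↦ 3x mod 155: 5 orbits of sizes [60, 60, 30, 4, 1].
155 − 5 = 150 transpositions; sign(π) = (−1)^150 = +1.
(3|155)_J = +1 (Zolotarev's lemma cross-check).

+1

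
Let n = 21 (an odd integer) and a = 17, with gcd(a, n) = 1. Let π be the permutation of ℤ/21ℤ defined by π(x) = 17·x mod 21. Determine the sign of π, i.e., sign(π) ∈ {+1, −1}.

Start at x=1: 1 → 17 → 16 → 20 → 4 → 5 → 1 (one orbit).
5 cycles of lengths [6, 6, 6, 2, 1].
n − c = 21 − 5 = 16; sign = (−1)^16 = +1.

+1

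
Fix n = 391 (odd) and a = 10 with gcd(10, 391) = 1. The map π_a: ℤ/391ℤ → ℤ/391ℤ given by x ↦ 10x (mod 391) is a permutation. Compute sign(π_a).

Orbit of 362 under x↦10x: [362, 101, 228, 325, 122, 47, 79]… (length divides ord_391(10)).
The orbit structure of x ↦ 10x mod 391: 5 orbits of sizes [176, 176, 22, 16, 1].
391 − 5 = 386 transpositions; sign(π) = (−1)^386 = +1.

+1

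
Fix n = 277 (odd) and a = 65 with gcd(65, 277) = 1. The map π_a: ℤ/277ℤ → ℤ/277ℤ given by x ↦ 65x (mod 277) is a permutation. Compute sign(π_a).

-1

Trace 62: π^k(62) = [62, 152, 185, 114, 208, 224, 156] for k=0..6.
Cycle lengths of π_65 on ℤ/277ℤ: [276, 1]; 2 cycles in total.
sign(π) = (−1)^{n − #cycles} = (−1)^{277−2} = (−1)^275 = -1.
Check: (65/277) = -1 by Zolotarev.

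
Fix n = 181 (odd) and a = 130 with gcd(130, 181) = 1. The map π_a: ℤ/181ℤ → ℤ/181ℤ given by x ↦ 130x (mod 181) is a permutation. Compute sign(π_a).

Trace 27: π^k(27) = [27, 71, 180, 51, 114, 159, 36] for k=0..6.
The orbit structure of x ↦ 130x mod 181: 4 orbits of sizes [60, 60, 60, 1].
181 − 4 = 177 transpositions; sign(π) = (−1)^177 = -1.

-1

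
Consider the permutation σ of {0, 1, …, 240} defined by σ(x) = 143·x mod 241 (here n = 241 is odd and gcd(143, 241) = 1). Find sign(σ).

Trace 240: π^k(240) = [240, 98, 36, 87, 150, 1, 143] for k=0..6.
25 cycles of lengths [10, 10, 10, 10, 10, 10, 10, 10, 10, 10, 10, 10, 10, 10, 10, 10, 10, 10, 10, 10, 10, 10, 10, 10, 1].
Σ(ℓ_i−1) = 241−25 = 216; sign = (−1)^216 = +1.
Check: (143/241) = +1 by Zolotarev.

+1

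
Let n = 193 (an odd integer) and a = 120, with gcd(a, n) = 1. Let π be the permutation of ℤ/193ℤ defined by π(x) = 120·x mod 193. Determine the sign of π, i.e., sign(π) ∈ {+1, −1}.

-1

Trace 174: π^k(174) = [174, 36, 74, 2, 47, 43, 142] for k=0..6.
2 cycles of lengths [192, 1].
Σ(ℓ_i−1) = 193−2 = 191; sign = (−1)^191 = -1.
(120|193)_J = -1 (Zolotarev's lemma cross-check).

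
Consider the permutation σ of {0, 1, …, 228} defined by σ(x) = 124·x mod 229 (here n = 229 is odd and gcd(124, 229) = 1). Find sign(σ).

-1

Start at x=21: 21 → 85 → 6 → 57 → 198 → 49 → 122 → … (one orbit).
Cycle lengths of π_124 on ℤ/229ℤ: [228, 1]; 2 cycles in total.
229 − 2 = 227 transpositions; sign(π) = (−1)^227 = -1.
Zolotarev: (124|229) = -1, matching the cycle-count sign.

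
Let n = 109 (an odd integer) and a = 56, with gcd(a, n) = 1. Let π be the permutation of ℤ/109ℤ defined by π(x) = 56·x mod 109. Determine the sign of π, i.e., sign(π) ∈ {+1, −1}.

-1

Orbit of 62 under x↦56x: [62, 93, 85, 73, 55, 28, 42]… (length divides ord_109(56)).
The orbit structure of x ↦ 56x mod 109: 2 orbits of sizes [108, 1].
sign(π) = (−1)^{n − #cycles} = (−1)^{109−2} = (−1)^107 = -1.
Via Zolotarev, sign(π_{56}) = (56|109) = -1.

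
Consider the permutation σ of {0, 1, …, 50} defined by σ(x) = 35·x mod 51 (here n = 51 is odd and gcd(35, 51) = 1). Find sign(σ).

Trace 1: π^k(1) = [1, 35] for k=0..1.
34 cycles of lengths [2, 2, 2, 2, 2, 2, 2, 2, 2, 2, 2, 2, 2, 2, 2, 2, 2, 1, 1, 1, 1, 1, 1, 1, 1, 1, 1, 1, 1, 1, 1, 1, 1, 1].
51 − 34 = 17 transpositions; sign(π) = (−1)^17 = -1.
(35|51)_J = -1 (Zolotarev's lemma cross-check).

-1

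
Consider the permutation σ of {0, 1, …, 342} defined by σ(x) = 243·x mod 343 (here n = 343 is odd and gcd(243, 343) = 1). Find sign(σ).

Orbit of 158 under x↦243x: [158, 321, 142, 206, 323, 285, 312]… (length divides ord_343(243)).
Cycle lengths of π_243 on ℤ/343ℤ: [294, 42, 6, 1]; 4 cycles in total.
Σ(ℓ_i−1) = 343−4 = 339; sign = (−1)^339 = -1.
The Jacobi symbol (243|343) = -1 (Zolotarev) agrees.

-1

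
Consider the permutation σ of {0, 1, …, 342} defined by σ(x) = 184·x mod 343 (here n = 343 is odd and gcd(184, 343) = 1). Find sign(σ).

Start at x=46: 46 → 232 → 156 → 235 → 22 → 275 → 179 → … (one orbit).
Cycle lengths of π_184 on ℤ/343ℤ: [147, 147, 21, 21, 3, 3, 1]; 7 cycles in total.
sign(π) = (−1)^{n − #cycles} = (−1)^{343−7} = (−1)^336 = +1.

+1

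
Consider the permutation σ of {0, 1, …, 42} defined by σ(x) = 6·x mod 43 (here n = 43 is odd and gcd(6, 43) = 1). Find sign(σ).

Orbit of 6 under x↦6x: [6, 36, 1]… (length divides ord_43(6)).
Cycle type of π: 3×14 + 1; total 15 cycles.
n − c = 43 − 15 = 28; sign = (−1)^28 = +1.

+1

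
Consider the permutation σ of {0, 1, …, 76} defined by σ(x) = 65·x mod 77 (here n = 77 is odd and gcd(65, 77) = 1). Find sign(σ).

-1

Trace 23: π^k(23) = [23, 32, 1, 65, 67, 43] for k=0..5.
π_65 has 18 disjoint cycles with lengths [6, 6, 6, 6, 6, 6, 6, 6, 6, 6, 3, 3, 2, 2, 2, 2, 2, 1] on {0,…,76}.
n − c = 77 − 18 = 59; sign = (−1)^59 = -1.
(65|77)_J = -1 (Zolotarev's lemma cross-check).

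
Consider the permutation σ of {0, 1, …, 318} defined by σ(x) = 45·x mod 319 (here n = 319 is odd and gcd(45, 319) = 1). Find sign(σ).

Start at x=111: 111 → 210 → 199 → 23 → 78 → 1 → 45 → 111 (one orbit).
Cycle type of π: 7×44 + 1×11; total 55 cycles.
Σ(ℓ_i−1) = 319−55 = 264; sign = (−1)^264 = +1.

+1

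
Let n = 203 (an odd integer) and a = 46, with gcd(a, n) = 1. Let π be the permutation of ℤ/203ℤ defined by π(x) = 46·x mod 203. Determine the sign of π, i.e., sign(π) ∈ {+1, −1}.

-1

Trace 128: π^k(128) = [128, 1, 46, 86, 99, 88, 191] for k=0..6.
24 cycles of lengths [12, 12, 12, 12, 12, 12, 12, 12, 12, 12, 12, 12, 12, 12, 4, 4, 4, 4, 4, 4, 4, 3, 3, 1].
n − c = 203 − 24 = 179; sign = (−1)^179 = -1.
Zolotarev: (46|203) = -1, matching the cycle-count sign.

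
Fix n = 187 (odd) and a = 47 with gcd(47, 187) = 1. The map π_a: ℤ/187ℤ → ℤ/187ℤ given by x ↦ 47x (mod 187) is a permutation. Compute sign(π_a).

Start at x=16: 16 → 4 → 1 → 47 → 152 → 38 → 103 → … (one orbit).
The orbit structure of x ↦ 47x mod 187: 15 orbits of sizes [20, 20, 20, 20, 20, 20, 20, 20, 5, 5, 4, 4, 4, 4, 1].
Σ(ℓ_i−1) = 187−15 = 172; sign = (−1)^172 = +1.
Check: (47/187) = +1 by Zolotarev.

+1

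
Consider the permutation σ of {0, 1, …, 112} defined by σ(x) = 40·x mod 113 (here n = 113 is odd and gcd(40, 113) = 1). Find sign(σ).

Orbit of 71 under x↦40x: [71, 15, 35, 44, 65, 1, 40]… (length divides ord_113(40)).
Cycle type of π: 16×7 + 1; total 8 cycles.
Σ(ℓ_i−1) = 113−8 = 105; sign = (−1)^105 = -1.

-1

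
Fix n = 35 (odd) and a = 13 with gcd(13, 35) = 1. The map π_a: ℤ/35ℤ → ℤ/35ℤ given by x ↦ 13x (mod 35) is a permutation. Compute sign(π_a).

+1

Trace 29: π^k(29) = [29, 27, 1, 13] for k=0..3.
Decompose π into cycles: lengths [4, 4, 4, 4, 4, 4, 4, 2, 2, 2, 1] (11 cycles, including the fixed point 0).
35 − 11 = 24 transpositions; sign(π) = (−1)^24 = +1.
The Jacobi symbol (13|35) = +1 (Zolotarev) agrees.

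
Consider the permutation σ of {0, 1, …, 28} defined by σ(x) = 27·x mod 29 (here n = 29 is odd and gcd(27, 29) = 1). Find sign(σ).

-1

Orbit of 7 under x↦27x: [7, 15, 28, 2, 25, 8, 13]… (length divides ord_29(27)).
π_27 has 2 disjoint cycles with lengths [28, 1] on {0,…,28}.
Σ(ℓ_i−1) = 29−2 = 27; sign = (−1)^27 = -1.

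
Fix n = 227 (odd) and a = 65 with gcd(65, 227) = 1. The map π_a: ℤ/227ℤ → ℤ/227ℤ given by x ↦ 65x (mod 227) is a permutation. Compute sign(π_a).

+1

Start at x=81: 81 → 44 → 136 → 214 → 63 → 9 → 131 → … (one orbit).
π_65 has 3 disjoint cycles with lengths [113, 113, 1] on {0,…,226}.
227 − 3 = 224 transpositions; sign(π) = (−1)^224 = +1.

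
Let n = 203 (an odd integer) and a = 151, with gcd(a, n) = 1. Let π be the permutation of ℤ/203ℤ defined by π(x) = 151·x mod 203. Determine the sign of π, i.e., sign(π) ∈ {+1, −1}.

+1

Trace 120: π^k(120) = [120, 53, 86, 197, 109, 16, 183] for k=0..6.
π_151 has 9 disjoint cycles with lengths [42, 42, 42, 42, 14, 14, 3, 3, 1] on {0,…,202}.
With 9 cycles on 203 points, sign = (−1)^{203−9} = +1.
The Jacobi symbol (151|203) = +1 (Zolotarev) agrees.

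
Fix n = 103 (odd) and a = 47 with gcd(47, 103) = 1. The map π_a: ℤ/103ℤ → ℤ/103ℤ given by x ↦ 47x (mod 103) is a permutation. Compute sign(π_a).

Trace 47: π^k(47) = [47, 46, 102, 56, 57, 1] for k=0..5.
Decompose π into cycles: lengths [6, 6, 6, 6, 6, 6, 6, 6, 6, 6, 6, 6, 6, 6, 6, 6, 6, 1] (18 cycles, including the fixed point 0).
n − c = 103 − 18 = 85; sign = (−1)^85 = -1.
(47|103)_J = -1 (Zolotarev's lemma cross-check).

-1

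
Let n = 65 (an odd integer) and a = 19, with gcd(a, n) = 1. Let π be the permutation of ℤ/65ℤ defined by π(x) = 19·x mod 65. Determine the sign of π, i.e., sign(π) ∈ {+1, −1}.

Start at x=54: 54 → 51 → 59 → 16 → 44 → 56 → 24 → … (one orbit).
π_19 has 8 disjoint cycles with lengths [12, 12, 12, 12, 12, 2, 2, 1] on {0,…,64}.
Σ(ℓ_i−1) = 65−8 = 57; sign = (−1)^57 = -1.

-1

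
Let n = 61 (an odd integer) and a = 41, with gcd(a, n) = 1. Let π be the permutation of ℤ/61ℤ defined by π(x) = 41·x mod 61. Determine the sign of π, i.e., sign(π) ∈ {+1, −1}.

Trace 60: π^k(60) = [60, 20, 27, 9, 3, 1, 41] for k=0..6.
Cycle lengths of π_41 on ℤ/61ℤ: [10, 10, 10, 10, 10, 10, 1]; 7 cycles in total.
7 cycles on 61: each ℓ→(−1)^(ℓ−1), product (−1)^54 = +1.
Via Zolotarev, sign(π_{41}) = (41|61) = +1.

+1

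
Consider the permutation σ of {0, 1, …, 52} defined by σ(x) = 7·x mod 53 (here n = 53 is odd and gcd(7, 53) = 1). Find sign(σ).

+1

Trace 40: π^k(40) = [40, 15, 52, 46, 4, 28, 37] for k=0..6.
Cycle lengths of π_7 on ℤ/53ℤ: [26, 26, 1]; 3 cycles in total.
53 − 3 = 50 transpositions; sign(π) = (−1)^50 = +1.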